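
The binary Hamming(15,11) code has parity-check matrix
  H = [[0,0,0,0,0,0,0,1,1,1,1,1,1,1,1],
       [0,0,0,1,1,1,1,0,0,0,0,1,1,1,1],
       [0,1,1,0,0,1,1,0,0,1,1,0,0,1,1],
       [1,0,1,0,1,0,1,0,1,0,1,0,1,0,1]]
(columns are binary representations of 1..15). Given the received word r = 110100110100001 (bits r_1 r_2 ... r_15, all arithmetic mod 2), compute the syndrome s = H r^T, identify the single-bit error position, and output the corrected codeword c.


s = (1, 1, 0, 1)^T, error position = 13, corrected codeword c = 110100110100101

Compute s = H r^T mod 2 one row at a time:
  s_1 = 1 + 0 + 1 + 0 + 0 + 0 + 0 + 1 = 3 ≡ 1 (mod 2).
  s_2 = 1 + 0 + 0 + 1 + 0 + 0 + 0 + 1 = 3 ≡ 1 (mod 2).
  s_3 = 1 + 0 + 0 + 1 + 1 + 0 + 0 + 1 = 4 ≡ 0 (mod 2).
  s_4 = 1 + 0 + 0 + 1 + 0 + 0 + 0 + 1 = 3 ≡ 1 (mod 2).
s = (1, 1, 0, 1)^T — this equals column 13 of H (binary 1101), so error is at position 13.
Correct: flip bit 13 of r = 110100110100001 to get c = 110100110100101.


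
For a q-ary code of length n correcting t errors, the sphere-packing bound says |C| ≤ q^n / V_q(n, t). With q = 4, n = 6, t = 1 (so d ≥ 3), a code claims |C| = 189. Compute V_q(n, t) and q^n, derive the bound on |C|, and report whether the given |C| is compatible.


V_q(n, t) = 19, q^n = 4096, Hamming bound = 215, |C| = 189 ≤ bound (satisfied).

Step 1: Compute V_q(n, t) = Σ_{j=0}^1 C(n, j) (q−1)^j.
  j = 0: C(6,0)·(3)^0 = 1·1 = 1.
  j = 1: C(6,1)·(3)^1 = 6·3 = 18.
  V_q(n, t) = 1 + 18 = 19.
Step 2: q^n = 4^6 = 4096.
Step 3: Hamming bound ⌊q^n / V_q(n,t)⌋ = ⌊4096/19⌋ = 215.
Step 4: Compare |C| = 189 to 215: satisfied.
The claimed |C| lies below the Hamming bound.


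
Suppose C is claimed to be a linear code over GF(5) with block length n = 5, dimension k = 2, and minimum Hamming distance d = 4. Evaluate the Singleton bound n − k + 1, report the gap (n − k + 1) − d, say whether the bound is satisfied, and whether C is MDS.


Singleton RHS = n − k + 1 = 4, slack = 0, bound satisfied, MDS.

Singleton bound: d ≤ n − k + 1.
Here n = 5, k = 2, so n − k + 1 = 4.
Given d = 4, check d ≤ 4: YES.
Slack = (n − k + 1) − d = 0.
The code is MDS (slack = 0).
Description: the claimed parameters are [5, 2, 4]_5; such a code would be MDS (meets Singleton bound).


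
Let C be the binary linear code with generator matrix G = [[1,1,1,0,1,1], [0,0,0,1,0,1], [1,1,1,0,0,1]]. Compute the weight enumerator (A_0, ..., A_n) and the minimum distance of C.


Weight distribution: A_0 = 1, A_1 = 1, A_2 = 1, A_3 = 1, A_4 = 2, A_5 = 2. Minimum distance d = 1.

Enumerate all 2^3 = 8 messages m ∈ F_2^3.
For each, compute codeword c = mG in F_2^6, then tally its weight.
  m = 000 → c = 000000, weight = 0.
  m = 100 → c = 111011, weight = 5.
  m = 010 → c = 000101, weight = 2.
  m = 110 → c = 111110, weight = 5.
  m = 001 → c = 111001, weight = 4.
  m = 101 → c = 000010, weight = 1.
  m = 011 → c = 111100, weight = 4.
  m = 111 → c = 000111, weight = 3.
Tally weights:
  weight 0: 1 codewords.
  weight 1: 1 codewords.
  weight 2: 1 codewords.
  weight 3: 1 codewords.
  weight 4: 2 codewords.
  weight 5: 2 codewords.
Minimum distance d = smallest w > 0 with A_w > 0 = 1.
Sanity: Σ A_w = 8 = 2^3 = 8 ✓.


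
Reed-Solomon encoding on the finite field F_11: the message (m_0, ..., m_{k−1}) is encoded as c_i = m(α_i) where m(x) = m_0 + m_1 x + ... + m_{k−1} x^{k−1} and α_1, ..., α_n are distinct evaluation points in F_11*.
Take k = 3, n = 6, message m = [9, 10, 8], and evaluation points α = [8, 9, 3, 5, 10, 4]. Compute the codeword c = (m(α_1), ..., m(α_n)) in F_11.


c = [7, 10, 1, 6, 7, 1]

Message polynomial: m(x) = 9 + 10·x + 8·x^2 (mod 11).
For each evaluation point α_i, compute m(α_i) mod 11:
  α_1 = 8: Horner steps 8 → 8 → 7, so m(8) = 7.
  α_2 = 9: Horner steps 8 → 5 → 10, so m(9) = 10.
  α_3 = 3: Horner steps 8 → 1 → 1, so m(3) = 1.
  α_4 = 5: Horner steps 8 → 6 → 6, so m(5) = 6.
  α_5 = 10: Horner steps 8 → 2 → 7, so m(10) = 7.
  α_6 = 4: Horner steps 8 → 9 → 1, so m(4) = 1.
Codeword c = [7, 10, 1, 6, 7, 1] ∈ F_11^6.


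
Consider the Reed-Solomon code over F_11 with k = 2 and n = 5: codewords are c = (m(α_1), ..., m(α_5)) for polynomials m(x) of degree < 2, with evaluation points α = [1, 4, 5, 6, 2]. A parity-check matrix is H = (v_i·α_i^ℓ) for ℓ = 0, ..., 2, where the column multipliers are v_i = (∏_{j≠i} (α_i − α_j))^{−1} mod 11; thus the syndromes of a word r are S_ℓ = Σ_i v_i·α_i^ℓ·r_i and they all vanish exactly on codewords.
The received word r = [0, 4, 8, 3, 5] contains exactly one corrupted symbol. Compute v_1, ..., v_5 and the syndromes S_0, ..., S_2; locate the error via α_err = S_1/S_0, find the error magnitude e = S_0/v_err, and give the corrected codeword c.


S = (1, 5, 3), error at position 3, error magnitude e = 10, c = [0, 4, 9, 3, 5].

Step 1: column multipliers v_i = (∏_{j≠i}(α_i − α_j))^{−1} mod 11.
  i = 1 (α = 1): (1−4)(1−5)(1−6)(1−2) = (−3)·(−4)·(−5)·(−1) = 60 ≡ 5, so v_1 = 5^{−1} = 9 (mod 11).
  i = 2 (α = 4): (4−1)(4−5)(4−6)(4−2) = 3·(−1)·(−2)·2 = 12 ≡ 1, so v_2 = 1^{−1} = 1 (mod 11).
  i = 3 (α = 5): (5−1)(5−4)(5−6)(5−2) = 4·1·(−1)·3 = −12 ≡ 10, so v_3 = 10^{−1} = 10 (mod 11).
  i = 4 (α = 6): (6−1)(6−4)(6−5)(6−2) = 5·2·1·4 = 40 ≡ 7, so v_4 = 7^{−1} = 8 (mod 11).
  i = 5 (α = 2): (2−1)(2−4)(2−5)(2−6) = 1·(−2)·(−3)·(−4) = −24 ≡ 9, so v_5 = 9^{−1} = 5 (mod 11).
  v = [9, 1, 10, 8, 5].
Step 2: syndromes of r = [0, 4, 8, 3, 5] (all sums mod 11).
  S_0 = Σ v_i r_i = 9·0 + 1·4 + 10·8 + 8·3 + 5·5 = 133 ≡ 1.
  S_1 = Σ v_i α_i r_i = 9·1·0 + 1·4·4 + 10·5·8 + 8·6·3 + 5·2·5 = 610 ≡ 5.
  α_i^2 mod 11 = [1, 5, 3, 3, 4].
  S_2 = Σ v_i α_i^2 r_i = 9·1·0 + 1·5·4 + 10·3·8 + 8·3·3 + 5·4·5 = 432 ≡ 3.
  S = (1, 5, 3) ≠ 0, so r is not a codeword (an error is present).
Step 3: locate the error. For a single error e at position i, S_ℓ = v_i·e·α_i^ℓ, so α_err = S_1/S_0.
  S_0^{−1} = 1^{−1} = 1 (mod 11), so α_err = 5·1 = 5 ≡ 5 = α_3. Error position i = 3.
  Consistency check: S_2/S_1 = 3·9 = 27 ≡ 5 = α_err ✓ (single-error assumption holds).
Step 4: error magnitude e = S_0/v_3 = S_0·∏_{j≠3}(α_3 − α_j) = 1·10 = 10 ≡ 10 (mod 11).
Step 5: correct position 3: c_3 = r_3 − e = 8 − 10 ≡ 9 (mod 11). Hence c = [0, 4, 9, 3, 5].
  Check: interpolating c through the α_i gives m(x) = 6 + 5·x (degree < 2) with m(α_i) = c_i for every i, so c is indeed a codeword.


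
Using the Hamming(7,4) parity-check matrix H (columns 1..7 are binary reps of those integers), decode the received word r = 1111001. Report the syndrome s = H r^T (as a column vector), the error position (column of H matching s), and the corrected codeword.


s = (0, 1, 1)^T, error position = 3, corrected codeword c = 1101001

Compute s = H r^T mod 2 one row at a time:
  s_1 = 1 + 0 + 0 + 1 = 2 ≡ 0 (mod 2).
  s_2 = 1 + 1 + 0 + 1 = 3 ≡ 1 (mod 2).
  s_3 = 1 + 1 + 0 + 1 = 3 ≡ 1 (mod 2).
s = (0, 1, 1)^T — this equals column 3 of H (binary 011), so error is at position 3.
Correct: flip bit 3 of r = 1111001 to get c = 1101001.


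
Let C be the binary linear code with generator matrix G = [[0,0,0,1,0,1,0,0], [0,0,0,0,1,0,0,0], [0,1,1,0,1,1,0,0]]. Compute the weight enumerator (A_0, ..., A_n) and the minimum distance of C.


Weight distribution: A_0 = 1, A_1 = 1, A_2 = 1, A_3 = 3, A_4 = 2. Minimum distance d = 1.

Enumerate all 2^3 = 8 messages m ∈ F_2^3.
For each, compute codeword c = mG in F_2^8, then tally its weight.
  m = 000 → c = 00000000, weight = 0.
  m = 100 → c = 00010100, weight = 2.
  m = 010 → c = 00001000, weight = 1.
  m = 110 → c = 00011100, weight = 3.
  m = 001 → c = 01101100, weight = 4.
  m = 101 → c = 01111000, weight = 4.
  m = 011 → c = 01100100, weight = 3.
  m = 111 → c = 01110000, weight = 3.
Tally weights:
  weight 0: 1 codewords.
  weight 1: 1 codewords.
  weight 2: 1 codewords.
  weight 3: 3 codewords.
  weight 4: 2 codewords.
Minimum distance d = smallest w > 0 with A_w > 0 = 1.
Sanity: Σ A_w = 8 = 2^3 = 8 ✓.


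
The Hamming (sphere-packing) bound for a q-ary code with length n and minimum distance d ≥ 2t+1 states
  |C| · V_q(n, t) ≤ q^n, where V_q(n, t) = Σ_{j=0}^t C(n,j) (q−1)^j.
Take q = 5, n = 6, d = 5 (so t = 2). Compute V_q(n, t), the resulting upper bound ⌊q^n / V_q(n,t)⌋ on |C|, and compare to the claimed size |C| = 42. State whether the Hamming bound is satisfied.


V_q(n, t) = 265, q^n = 15625, Hamming bound = 58, |C| = 42 ≤ bound (satisfied).

Step 1: Compute V_q(n, t) = Σ_{j=0}^2 C(n, j) (q−1)^j.
  j = 0: C(6,0)·(4)^0 = 1·1 = 1.
  j = 1: C(6,1)·(4)^1 = 6·4 = 24.
  j = 2: C(6,2)·(4)^2 = 15·16 = 240.
  V_q(n, t) = 1 + 24 + 240 = 265.
Step 2: q^n = 5^6 = 15625.
Step 3: Hamming bound ⌊q^n / V_q(n,t)⌋ = ⌊15625/265⌋ = 58.
Step 4: Compare |C| = 42 to 58: satisfied.
The claimed |C| lies below the Hamming bound.


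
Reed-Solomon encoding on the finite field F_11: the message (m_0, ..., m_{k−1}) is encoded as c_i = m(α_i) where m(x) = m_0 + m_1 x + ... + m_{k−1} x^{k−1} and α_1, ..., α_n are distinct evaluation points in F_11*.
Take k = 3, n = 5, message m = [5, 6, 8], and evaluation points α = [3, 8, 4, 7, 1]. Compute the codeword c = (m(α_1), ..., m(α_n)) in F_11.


c = [7, 4, 3, 10, 8]

Message polynomial: m(x) = 5 + 6·x + 8·x^2 (mod 11).
For each evaluation point α_i, compute m(α_i) mod 11:
  α_1 = 3: Horner steps 8 → 8 → 7, so m(3) = 7.
  α_2 = 8: Horner steps 8 → 4 → 4, so m(8) = 4.
  α_3 = 4: Horner steps 8 → 5 → 3, so m(4) = 3.
  α_4 = 7: Horner steps 8 → 7 → 10, so m(7) = 10.
  α_5 = 1: Horner steps 8 → 3 → 8, so m(1) = 8.
Codeword c = [7, 4, 3, 10, 8] ∈ F_11^5.


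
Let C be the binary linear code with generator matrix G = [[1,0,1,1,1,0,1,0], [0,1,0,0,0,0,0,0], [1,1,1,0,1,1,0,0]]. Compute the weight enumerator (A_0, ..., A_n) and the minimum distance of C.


Weight distribution: A_0 = 1, A_1 = 1, A_3 = 1, A_4 = 2, A_5 = 2, A_6 = 1. Minimum distance d = 1.

Enumerate all 2^3 = 8 messages m ∈ F_2^3.
For each, compute codeword c = mG in F_2^8, then tally its weight.
  m = 000 → c = 00000000, weight = 0.
  m = 100 → c = 10111010, weight = 5.
  m = 010 → c = 01000000, weight = 1.
  m = 110 → c = 11111010, weight = 6.
  m = 001 → c = 11101100, weight = 5.
  m = 101 → c = 01010110, weight = 4.
  m = 011 → c = 10101100, weight = 4.
  m = 111 → c = 00010110, weight = 3.
Tally weights:
  weight 0: 1 codewords.
  weight 1: 1 codewords.
  weight 3: 1 codewords.
  weight 4: 2 codewords.
  weight 5: 2 codewords.
  weight 6: 1 codewords.
Minimum distance d = smallest w > 0 with A_w > 0 = 1.
Sanity: Σ A_w = 8 = 2^3 = 8 ✓.


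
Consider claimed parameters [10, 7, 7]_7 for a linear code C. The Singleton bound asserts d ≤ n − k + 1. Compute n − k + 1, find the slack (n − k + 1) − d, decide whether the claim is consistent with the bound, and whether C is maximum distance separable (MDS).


Singleton RHS = n − k + 1 = 4, slack = -3, bound violated (no such code; not MDS).

Singleton bound: d ≤ n − k + 1.
Here n = 10, k = 7, so n − k + 1 = 4.
Given d = 7, check d ≤ 4: NO.
Slack = (n − k + 1) − d = -3.
The slack is negative: d = 7 exceeds n − k + 1 = 4 by 3, so the Singleton bound is violated and no linear [10, 7, 7]_7 code can exist. In particular it is not MDS (MDS requires d = n − k + 1 exactly).
Description: the claimed parameters are [10, 7, 7]_7; such a code would be impossible (violates the Singleton bound).


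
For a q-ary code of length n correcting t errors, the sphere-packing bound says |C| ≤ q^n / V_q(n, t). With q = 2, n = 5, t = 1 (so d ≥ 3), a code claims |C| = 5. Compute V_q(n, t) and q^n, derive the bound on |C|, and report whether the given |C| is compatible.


V_q(n, t) = 6, q^n = 32, Hamming bound = 5, |C| = 5 ≤ bound (satisfied).

Step 1: Compute V_q(n, t) = Σ_{j=0}^1 C(n, j) (q−1)^j.
  j = 0: C(5,0)·(1)^0 = 1·1 = 1.
  j = 1: C(5,1)·(1)^1 = 5·1 = 5.
  V_q(n, t) = 1 + 5 = 6.
Step 2: q^n = 2^5 = 32.
Step 3: Hamming bound ⌊q^n / V_q(n,t)⌋ = ⌊32/6⌋ = 5.
Step 4: Compare |C| = 5 to 5: satisfied.
The claimed |C| lies at the Hamming bound (tight).


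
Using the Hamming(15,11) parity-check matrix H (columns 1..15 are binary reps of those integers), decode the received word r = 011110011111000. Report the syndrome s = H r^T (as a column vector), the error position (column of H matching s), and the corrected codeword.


s = (1, 1, 0, 0)^T, error position = 12, corrected codeword c = 011110011110000

Compute s = H r^T mod 2 one row at a time:
  s_1 = 1 + 1 + 1 + 1 + 1 + 0 + 0 + 0 = 5 ≡ 1 (mod 2).
  s_2 = 1 + 1 + 0 + 0 + 1 + 0 + 0 + 0 = 3 ≡ 1 (mod 2).
  s_3 = 1 + 1 + 0 + 0 + 1 + 1 + 0 + 0 = 4 ≡ 0 (mod 2).
  s_4 = 0 + 1 + 1 + 0 + 1 + 1 + 0 + 0 = 4 ≡ 0 (mod 2).
s = (1, 1, 0, 0)^T — this equals column 12 of H (binary 1100), so error is at position 12.
Correct: flip bit 12 of r = 011110011111000 to get c = 011110011110000.


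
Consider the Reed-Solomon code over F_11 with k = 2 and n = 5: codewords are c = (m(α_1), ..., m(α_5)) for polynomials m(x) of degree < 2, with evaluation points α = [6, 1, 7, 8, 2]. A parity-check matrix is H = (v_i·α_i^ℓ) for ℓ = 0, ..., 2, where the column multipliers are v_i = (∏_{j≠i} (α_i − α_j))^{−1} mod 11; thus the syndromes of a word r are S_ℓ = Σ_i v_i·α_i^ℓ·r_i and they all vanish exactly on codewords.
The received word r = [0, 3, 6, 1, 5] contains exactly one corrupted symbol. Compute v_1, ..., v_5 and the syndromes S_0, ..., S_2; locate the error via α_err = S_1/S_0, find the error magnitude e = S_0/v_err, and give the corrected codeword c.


S = (7, 3, 6), error at position 5, error magnitude e = 7, c = [0, 3, 6, 1, 9].

Step 1: column multipliers v_i = (∏_{j≠i}(α_i − α_j))^{−1} mod 11.
  i = 1 (α = 6): (6−1)(6−7)(6−8)(6−2) = 5·(−1)·(−2)·4 = 40 ≡ 7, so v_1 = 7^{−1} = 8 (mod 11).
  i = 2 (α = 1): (1−6)(1−7)(1−8)(1−2) = (−5)·(−6)·(−7)·(−1) = 210 ≡ 1, so v_2 = 1^{−1} = 1 (mod 11).
  i = 3 (α = 7): (7−6)(7−1)(7−8)(7−2) = 1·6·(−1)·5 = −30 ≡ 3, so v_3 = 3^{−1} = 4 (mod 11).
  i = 4 (α = 8): (8−6)(8−1)(8−7)(8−2) = 2·7·1·6 = 84 ≡ 7, so v_4 = 7^{−1} = 8 (mod 11).
  i = 5 (α = 2): (2−6)(2−1)(2−7)(2−8) = (−4)·1·(−5)·(−6) = −120 ≡ 1, so v_5 = 1^{−1} = 1 (mod 11).
  v = [8, 1, 4, 8, 1].
Step 2: syndromes of r = [0, 3, 6, 1, 5] (all sums mod 11).
  S_0 = Σ v_i r_i = 8·0 + 1·3 + 4·6 + 8·1 + 1·5 = 40 ≡ 7.
  S_1 = Σ v_i α_i r_i = 8·6·0 + 1·1·3 + 4·7·6 + 8·8·1 + 1·2·5 = 245 ≡ 3.
  α_i^2 mod 11 = [3, 1, 5, 9, 4].
  S_2 = Σ v_i α_i^2 r_i = 8·3·0 + 1·1·3 + 4·5·6 + 8·9·1 + 1·4·5 = 215 ≡ 6.
  S = (7, 3, 6) ≠ 0, so r is not a codeword (an error is present).
Step 3: locate the error. For a single error e at position i, S_ℓ = v_i·e·α_i^ℓ, so α_err = S_1/S_0.
  S_0^{−1} = 7^{−1} = 8 (mod 11), so α_err = 3·8 = 24 ≡ 2 = α_5. Error position i = 5.
  Consistency check: S_2/S_1 = 6·4 = 24 ≡ 2 = α_err ✓ (single-error assumption holds).
Step 4: error magnitude e = S_0/v_5 = S_0·∏_{j≠5}(α_5 − α_j) = 7·1 = 7 ≡ 7 (mod 11).
Step 5: correct position 5: c_5 = r_5 − e = 5 − 7 ≡ 9 (mod 11). Hence c = [0, 3, 6, 1, 9].
  Check: interpolating c through the α_i gives m(x) = 8 + 6·x (degree < 2) with m(α_i) = c_i for every i, so c is indeed a codeword.


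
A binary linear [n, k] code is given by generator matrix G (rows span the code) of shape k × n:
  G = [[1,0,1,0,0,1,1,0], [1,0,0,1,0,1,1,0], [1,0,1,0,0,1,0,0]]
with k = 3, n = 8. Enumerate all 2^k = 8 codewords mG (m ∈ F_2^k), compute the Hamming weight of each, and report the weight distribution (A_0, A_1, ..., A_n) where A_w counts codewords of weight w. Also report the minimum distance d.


Weight distribution: A_0 = 1, A_1 = 1, A_2 = 1, A_3 = 3, A_4 = 2. Minimum distance d = 1.

Enumerate all 2^3 = 8 messages m ∈ F_2^3.
For each, compute codeword c = mG in F_2^8, then tally its weight.
  m = 000 → c = 00000000, weight = 0.
  m = 100 → c = 10100110, weight = 4.
  m = 010 → c = 10010110, weight = 4.
  m = 110 → c = 00110000, weight = 2.
  m = 001 → c = 10100100, weight = 3.
  m = 101 → c = 00000010, weight = 1.
  m = 011 → c = 00110010, weight = 3.
  m = 111 → c = 10010100, weight = 3.
Tally weights:
  weight 0: 1 codewords.
  weight 1: 1 codewords.
  weight 2: 1 codewords.
  weight 3: 3 codewords.
  weight 4: 2 codewords.
Minimum distance d = smallest w > 0 with A_w > 0 = 1.
Sanity: Σ A_w = 8 = 2^3 = 8 ✓.


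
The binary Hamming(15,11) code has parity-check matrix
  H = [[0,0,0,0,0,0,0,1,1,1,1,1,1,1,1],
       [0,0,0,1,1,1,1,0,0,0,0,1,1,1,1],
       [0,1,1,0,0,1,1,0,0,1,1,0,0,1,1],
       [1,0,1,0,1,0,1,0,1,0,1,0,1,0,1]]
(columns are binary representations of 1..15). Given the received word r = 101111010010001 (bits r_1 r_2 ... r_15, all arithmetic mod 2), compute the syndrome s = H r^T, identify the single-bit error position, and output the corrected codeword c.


s = (1, 0, 0, 1)^T, error position = 9, corrected codeword c = 101111011010001

Compute s = H r^T mod 2 one row at a time:
  s_1 = 1 + 0 + 0 + 1 + 0 + 0 + 0 + 1 = 3 ≡ 1 (mod 2).
  s_2 = 1 + 1 + 1 + 0 + 0 + 0 + 0 + 1 = 4 ≡ 0 (mod 2).
  s_3 = 0 + 1 + 1 + 0 + 0 + 1 + 0 + 1 = 4 ≡ 0 (mod 2).
  s_4 = 1 + 1 + 1 + 0 + 0 + 1 + 0 + 1 = 5 ≡ 1 (mod 2).
s = (1, 0, 0, 1)^T — this equals column 9 of H (binary 1001), so error is at position 9.
Correct: flip bit 9 of r = 101111010010001 to get c = 101111011010001.


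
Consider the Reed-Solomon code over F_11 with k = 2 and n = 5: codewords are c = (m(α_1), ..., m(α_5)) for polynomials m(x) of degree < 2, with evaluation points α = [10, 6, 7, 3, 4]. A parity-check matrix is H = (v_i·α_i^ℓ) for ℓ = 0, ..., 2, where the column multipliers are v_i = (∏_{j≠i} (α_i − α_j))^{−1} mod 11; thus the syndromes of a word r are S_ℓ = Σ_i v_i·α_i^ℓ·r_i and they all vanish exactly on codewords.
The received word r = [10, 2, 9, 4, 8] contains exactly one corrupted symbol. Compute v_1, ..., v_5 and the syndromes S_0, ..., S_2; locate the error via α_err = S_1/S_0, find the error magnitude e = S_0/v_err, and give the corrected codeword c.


S = (4, 2, 1), error at position 2, error magnitude e = 8, c = [10, 5, 9, 4, 8].

Step 1: column multipliers v_i = (∏_{j≠i}(α_i − α_j))^{−1} mod 11.
  i = 1 (α = 10): (10−6)(10−7)(10−3)(10−4) = 4·3·7·6 = 504 ≡ 9, so v_1 = 9^{−1} = 5 (mod 11).
  i = 2 (α = 6): (6−10)(6−7)(6−3)(6−4) = (−4)·(−1)·3·2 = 24 ≡ 2, so v_2 = 2^{−1} = 6 (mod 11).
  i = 3 (α = 7): (7−10)(7−6)(7−3)(7−4) = (−3)·1·4·3 = −36 ≡ 8, so v_3 = 8^{−1} = 7 (mod 11).
  i = 4 (α = 3): (3−10)(3−6)(3−7)(3−4) = (−7)·(−3)·(−4)·(−1) = 84 ≡ 7, so v_4 = 7^{−1} = 8 (mod 11).
  i = 5 (α = 4): (4−10)(4−6)(4−7)(4−3) = (−6)·(−2)·(−3)·1 = −36 ≡ 8, so v_5 = 8^{−1} = 7 (mod 11).
  v = [5, 6, 7, 8, 7].
Step 2: syndromes of r = [10, 2, 9, 4, 8] (all sums mod 11).
  S_0 = Σ v_i r_i = 5·10 + 6·2 + 7·9 + 8·4 + 7·8 = 213 ≡ 4.
  S_1 = Σ v_i α_i r_i = 5·10·10 + 6·6·2 + 7·7·9 + 8·3·4 + 7·4·8 = 1333 ≡ 2.
  α_i^2 mod 11 = [1, 3, 5, 9, 5].
  S_2 = Σ v_i α_i^2 r_i = 5·1·10 + 6·3·2 + 7·5·9 + 8·9·4 + 7·5·8 = 969 ≡ 1.
  S = (4, 2, 1) ≠ 0, so r is not a codeword (an error is present).
Step 3: locate the error. For a single error e at position i, S_ℓ = v_i·e·α_i^ℓ, so α_err = S_1/S_0.
  S_0^{−1} = 4^{−1} = 3 (mod 11), so α_err = 2·3 = 6 ≡ 6 = α_2. Error position i = 2.
  Consistency check: S_2/S_1 = 1·6 = 6 ≡ 6 = α_err ✓ (single-error assumption holds).
Step 4: error magnitude e = S_0/v_2 = S_0·∏_{j≠2}(α_2 − α_j) = 4·2 = 8 ≡ 8 (mod 11).
Step 5: correct position 2: c_2 = r_2 − e = 2 − 8 ≡ 5 (mod 11). Hence c = [10, 5, 9, 4, 8].
  Check: interpolating c through the α_i gives m(x) = 3 + 4·x (degree < 2) with m(α_i) = c_i for every i, so c is indeed a codeword.


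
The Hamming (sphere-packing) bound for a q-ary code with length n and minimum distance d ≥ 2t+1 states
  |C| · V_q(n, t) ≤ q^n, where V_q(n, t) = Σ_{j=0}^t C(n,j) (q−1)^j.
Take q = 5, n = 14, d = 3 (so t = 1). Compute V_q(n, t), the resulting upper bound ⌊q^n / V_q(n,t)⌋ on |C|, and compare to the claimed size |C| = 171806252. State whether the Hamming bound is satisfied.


V_q(n, t) = 57, q^n = 6103515625, Hamming bound = 107079221, |C| = 171806252 > bound (violated).

Step 1: Compute V_q(n, t) = Σ_{j=0}^1 C(n, j) (q−1)^j.
  j = 0: C(14,0)·(4)^0 = 1·1 = 1.
  j = 1: C(14,1)·(4)^1 = 14·4 = 56.
  V_q(n, t) = 1 + 56 = 57.
Step 2: q^n = 5^14 = 6103515625.
Step 3: Hamming bound ⌊q^n / V_q(n,t)⌋ = ⌊6103515625/57⌋ = 107079221.
Step 4: Compare |C| = 171806252 to 107079221: violated.
The claimed |C| lies above the Hamming bound, so no 5-ary code of length 14 with d ≥ 3 can have 171806252 codewords.


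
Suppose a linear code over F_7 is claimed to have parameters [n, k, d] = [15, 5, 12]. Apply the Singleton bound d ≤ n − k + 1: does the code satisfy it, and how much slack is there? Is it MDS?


Singleton RHS = n − k + 1 = 11, slack = -1, bound violated (no such code; not MDS).

Singleton bound: d ≤ n − k + 1.
Here n = 15, k = 5, so n − k + 1 = 11.
Given d = 12, check d ≤ 11: NO.
Slack = (n − k + 1) − d = -1.
The slack is negative: d = 12 exceeds n − k + 1 = 11 by 1, so the Singleton bound is violated and no linear [15, 5, 12]_7 code can exist. In particular it is not MDS (MDS requires d = n − k + 1 exactly).
Description: the claimed parameters are [15, 5, 12]_7; such a code would be impossible (violates the Singleton bound).


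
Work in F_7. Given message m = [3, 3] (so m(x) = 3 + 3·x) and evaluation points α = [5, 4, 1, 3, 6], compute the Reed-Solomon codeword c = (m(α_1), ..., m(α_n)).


c = [4, 1, 6, 5, 0]

Message polynomial: m(x) = 3 + 3·x (mod 7).
For each evaluation point α_i, compute m(α_i) mod 7:
  α_1 = 5: Horner steps 3 → 4, so m(5) = 4.
  α_2 = 4: Horner steps 3 → 1, so m(4) = 1.
  α_3 = 1: Horner steps 3 → 6, so m(1) = 6.
  α_4 = 3: Horner steps 3 → 5, so m(3) = 5.
  α_5 = 6: Horner steps 3 → 0, so m(6) = 0.
Codeword c = [4, 1, 6, 5, 0] ∈ F_7^5.


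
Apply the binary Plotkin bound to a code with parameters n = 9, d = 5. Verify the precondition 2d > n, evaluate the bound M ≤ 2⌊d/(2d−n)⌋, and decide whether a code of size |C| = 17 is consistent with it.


Plotkin bound M ≤ 10; given |C| = 17 > bound (violated).

Check applicability: 2d = 10, n = 9.
2d − n = 1 > 0, so Plotkin applies.
Compute d/(2d−n) = 5/1 ≈ 5.0000.
⌊d/(2d−n)⌋ = 5.
Plotkin bound: M ≤ 2·5 = 10.
Given |C| = 17, check: VIOLATED.
This |C| is above the Plotkin bound, so no binary code with n = 9, d = 5 and 17 codewords exists.


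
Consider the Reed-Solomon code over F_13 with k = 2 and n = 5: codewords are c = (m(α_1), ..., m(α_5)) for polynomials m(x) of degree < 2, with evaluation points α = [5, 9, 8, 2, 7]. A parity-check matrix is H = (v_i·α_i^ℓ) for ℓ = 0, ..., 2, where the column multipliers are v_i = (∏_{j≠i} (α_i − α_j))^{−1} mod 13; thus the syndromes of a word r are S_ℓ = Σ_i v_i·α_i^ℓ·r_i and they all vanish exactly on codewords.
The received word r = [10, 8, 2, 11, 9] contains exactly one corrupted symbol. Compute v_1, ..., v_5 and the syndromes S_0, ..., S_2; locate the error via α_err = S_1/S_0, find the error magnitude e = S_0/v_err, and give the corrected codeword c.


S = (1, 2, 4), error at position 4, error magnitude e = 6, c = [10, 8, 2, 5, 9].

Step 1: column multipliers v_i = (∏_{j≠i}(α_i − α_j))^{−1} mod 13.
  i = 1 (α = 5): (5−9)(5−8)(5−2)(5−7) = (−4)·(−3)·3·(−2) = −72 ≡ 6, so v_1 = 6^{−1} = 11 (mod 13).
  i = 2 (α = 9): (9−5)(9−8)(9−2)(9−7) = 4·1·7·2 = 56 ≡ 4, so v_2 = 4^{−1} = 10 (mod 13).
  i = 3 (α = 8): (8−5)(8−9)(8−2)(8−7) = 3·(−1)·6·1 = −18 ≡ 8, so v_3 = 8^{−1} = 5 (mod 13).
  i = 4 (α = 2): (2−5)(2−9)(2−8)(2−7) = (−3)·(−7)·(−6)·(−5) = 630 ≡ 6, so v_4 = 6^{−1} = 11 (mod 13).
  i = 5 (α = 7): (7−5)(7−9)(7−8)(7−2) = 2·(−2)·(−1)·5 = 20 ≡ 7, so v_5 = 7^{−1} = 2 (mod 13).
  v = [11, 10, 5, 11, 2].
Step 2: syndromes of r = [10, 8, 2, 11, 9] (all sums mod 13).
  S_0 = Σ v_i r_i = 11·10 + 10·8 + 5·2 + 11·11 + 2·9 = 339 ≡ 1.
  S_1 = Σ v_i α_i r_i = 11·5·10 + 10·9·8 + 5·8·2 + 11·2·11 + 2·7·9 = 1718 ≡ 2.
  α_i^2 mod 13 = [12, 3, 12, 4, 10].
  S_2 = Σ v_i α_i^2 r_i = 11·12·10 + 10·3·8 + 5·12·2 + 11·4·11 + 2·10·9 = 2344 ≡ 4.
  S = (1, 2, 4) ≠ 0, so r is not a codeword (an error is present).
Step 3: locate the error. For a single error e at position i, S_ℓ = v_i·e·α_i^ℓ, so α_err = S_1/S_0.
  S_0^{−1} = 1^{−1} = 1 (mod 13), so α_err = 2·1 = 2 ≡ 2 = α_4. Error position i = 4.
  Consistency check: S_2/S_1 = 4·7 = 28 ≡ 2 = α_err ✓ (single-error assumption holds).
Step 4: error magnitude e = S_0/v_4 = S_0·∏_{j≠4}(α_4 − α_j) = 1·6 = 6 ≡ 6 (mod 13).
Step 5: correct position 4: c_4 = r_4 − e = 11 − 6 ≡ 5 (mod 13). Hence c = [10, 8, 2, 5, 9].
  Check: interpolating c through the α_i gives m(x) = 6 + 6·x (degree < 2) with m(α_i) = c_i for every i, so c is indeed a codeword.


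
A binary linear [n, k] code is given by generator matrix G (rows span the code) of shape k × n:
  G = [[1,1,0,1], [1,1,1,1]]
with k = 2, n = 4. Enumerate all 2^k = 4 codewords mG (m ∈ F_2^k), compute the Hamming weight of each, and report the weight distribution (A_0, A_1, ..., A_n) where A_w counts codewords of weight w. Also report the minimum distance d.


Weight distribution: A_0 = 1, A_1 = 1, A_3 = 1, A_4 = 1. Minimum distance d = 1.

Enumerate all 2^2 = 4 messages m ∈ F_2^2.
For each, compute codeword c = mG in F_2^4, then tally its weight.
  m = 00 → c = 0000, weight = 0.
  m = 10 → c = 1101, weight = 3.
  m = 01 → c = 1111, weight = 4.
  m = 11 → c = 0010, weight = 1.
Tally weights:
  weight 0: 1 codewords.
  weight 1: 1 codewords.
  weight 3: 1 codewords.
  weight 4: 1 codewords.
Minimum distance d = smallest w > 0 with A_w > 0 = 1.
Sanity: Σ A_w = 4 = 2^2 = 4 ✓.


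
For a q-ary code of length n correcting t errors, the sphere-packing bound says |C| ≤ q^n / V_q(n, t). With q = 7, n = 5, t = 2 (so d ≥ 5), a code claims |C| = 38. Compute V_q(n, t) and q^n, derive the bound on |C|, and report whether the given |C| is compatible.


V_q(n, t) = 391, q^n = 16807, Hamming bound = 42, |C| = 38 ≤ bound (satisfied).

Step 1: Compute V_q(n, t) = Σ_{j=0}^2 C(n, j) (q−1)^j.
  j = 0: C(5,0)·(6)^0 = 1·1 = 1.
  j = 1: C(5,1)·(6)^1 = 5·6 = 30.
  j = 2: C(5,2)·(6)^2 = 10·36 = 360.
  V_q(n, t) = 1 + 30 + 360 = 391.
Step 2: q^n = 7^5 = 16807.
Step 3: Hamming bound ⌊q^n / V_q(n,t)⌋ = ⌊16807/391⌋ = 42.
Step 4: Compare |C| = 38 to 42: satisfied.
The claimed |C| lies below the Hamming bound.


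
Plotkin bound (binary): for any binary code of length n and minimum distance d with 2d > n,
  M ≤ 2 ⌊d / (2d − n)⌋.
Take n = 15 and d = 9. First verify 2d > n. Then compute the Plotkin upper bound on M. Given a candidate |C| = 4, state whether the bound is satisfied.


Plotkin bound M ≤ 6; given |C| = 4 ≤ bound (satisfied).

Check applicability: 2d = 18, n = 15.
2d − n = 3 > 0, so Plotkin applies.
Compute d/(2d−n) = 9/3 ≈ 3.0000.
⌊d/(2d−n)⌋ = 3.
Plotkin bound: M ≤ 2·3 = 6.
Given |C| = 4, check: satisfied.
This |C| is below the Plotkin bound.


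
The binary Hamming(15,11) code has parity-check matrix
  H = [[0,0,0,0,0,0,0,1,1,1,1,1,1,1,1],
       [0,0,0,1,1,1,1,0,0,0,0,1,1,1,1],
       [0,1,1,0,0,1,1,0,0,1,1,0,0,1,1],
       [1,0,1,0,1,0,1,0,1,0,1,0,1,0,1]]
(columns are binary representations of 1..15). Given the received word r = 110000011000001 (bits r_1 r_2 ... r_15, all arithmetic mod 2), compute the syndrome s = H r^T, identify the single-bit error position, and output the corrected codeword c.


s = (1, 1, 0, 1)^T, error position = 13, corrected codeword c = 110000011000101

Compute s = H r^T mod 2 one row at a time:
  s_1 = 1 + 1 + 0 + 0 + 0 + 0 + 0 + 1 = 3 ≡ 1 (mod 2).
  s_2 = 0 + 0 + 0 + 0 + 0 + 0 + 0 + 1 = 1 ≡ 1 (mod 2).
  s_3 = 1 + 0 + 0 + 0 + 0 + 0 + 0 + 1 = 2 ≡ 0 (mod 2).
  s_4 = 1 + 0 + 0 + 0 + 1 + 0 + 0 + 1 = 3 ≡ 1 (mod 2).
s = (1, 1, 0, 1)^T — this equals column 13 of H (binary 1101), so error is at position 13.
Correct: flip bit 13 of r = 110000011000001 to get c = 110000011000101.


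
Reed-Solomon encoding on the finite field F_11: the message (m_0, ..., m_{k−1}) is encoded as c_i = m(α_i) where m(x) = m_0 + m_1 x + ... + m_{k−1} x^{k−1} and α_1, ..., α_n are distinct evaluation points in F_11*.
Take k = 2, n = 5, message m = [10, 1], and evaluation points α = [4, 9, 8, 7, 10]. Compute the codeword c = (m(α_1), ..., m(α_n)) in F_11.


c = [3, 8, 7, 6, 9]

Message polynomial: m(x) = 10 + 1·x (mod 11).
For each evaluation point α_i, compute m(α_i) mod 11:
  α_1 = 4: Horner steps 1 → 3, so m(4) = 3.
  α_2 = 9: Horner steps 1 → 8, so m(9) = 8.
  α_3 = 8: Horner steps 1 → 7, so m(8) = 7.
  α_4 = 7: Horner steps 1 → 6, so m(7) = 6.
  α_5 = 10: Horner steps 1 → 9, so m(10) = 9.
Codeword c = [3, 8, 7, 6, 9] ∈ F_11^5.


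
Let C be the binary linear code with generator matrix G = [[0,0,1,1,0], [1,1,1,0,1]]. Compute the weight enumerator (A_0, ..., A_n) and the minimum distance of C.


Weight distribution: A_0 = 1, A_2 = 1, A_4 = 2. Minimum distance d = 2.

Enumerate all 2^2 = 4 messages m ∈ F_2^2.
For each, compute codeword c = mG in F_2^5, then tally its weight.
  m = 00 → c = 00000, weight = 0.
  m = 10 → c = 00110, weight = 2.
  m = 01 → c = 11101, weight = 4.
  m = 11 → c = 11011, weight = 4.
Tally weights:
  weight 0: 1 codewords.
  weight 2: 1 codewords.
  weight 4: 2 codewords.
Minimum distance d = smallest w > 0 with A_w > 0 = 2.
Sanity: Σ A_w = 4 = 2^2 = 4 ✓.


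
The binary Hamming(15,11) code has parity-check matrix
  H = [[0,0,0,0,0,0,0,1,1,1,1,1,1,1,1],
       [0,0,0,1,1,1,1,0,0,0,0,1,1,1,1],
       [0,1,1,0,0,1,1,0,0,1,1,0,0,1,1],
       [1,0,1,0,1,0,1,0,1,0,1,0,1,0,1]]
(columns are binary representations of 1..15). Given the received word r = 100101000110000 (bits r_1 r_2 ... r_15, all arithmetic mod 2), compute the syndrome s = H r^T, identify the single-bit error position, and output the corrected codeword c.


s = (0, 0, 1, 0)^T, error position = 2, corrected codeword c = 110101000110000

Compute s = H r^T mod 2 one row at a time:
  s_1 = 0 + 0 + 1 + 1 + 0 + 0 + 0 + 0 = 2 ≡ 0 (mod 2).
  s_2 = 1 + 0 + 1 + 0 + 0 + 0 + 0 + 0 = 2 ≡ 0 (mod 2).
  s_3 = 0 + 0 + 1 + 0 + 1 + 1 + 0 + 0 = 3 ≡ 1 (mod 2).
  s_4 = 1 + 0 + 0 + 0 + 0 + 1 + 0 + 0 = 2 ≡ 0 (mod 2).
s = (0, 0, 1, 0)^T — this equals column 2 of H (binary 0010), so error is at position 2.
Correct: flip bit 2 of r = 100101000110000 to get c = 110101000110000.


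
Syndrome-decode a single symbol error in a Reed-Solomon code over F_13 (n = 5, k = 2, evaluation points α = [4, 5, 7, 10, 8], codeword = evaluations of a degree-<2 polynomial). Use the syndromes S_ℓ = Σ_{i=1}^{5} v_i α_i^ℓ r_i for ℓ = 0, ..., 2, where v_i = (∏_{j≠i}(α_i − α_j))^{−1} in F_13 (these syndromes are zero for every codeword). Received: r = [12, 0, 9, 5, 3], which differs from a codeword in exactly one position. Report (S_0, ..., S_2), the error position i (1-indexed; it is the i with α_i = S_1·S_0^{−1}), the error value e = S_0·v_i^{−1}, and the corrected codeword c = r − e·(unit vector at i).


S = (4, 2, 1), error at position 3, error magnitude e = 7, c = [12, 0, 2, 5, 3].

Step 1: column multipliers v_i = (∏_{j≠i}(α_i − α_j))^{−1} mod 13.
  i = 1 (α = 4): (4−5)(4−7)(4−10)(4−8) = (−1)·(−3)·(−6)·(−4) = 72 ≡ 7, so v_1 = 7^{−1} = 2 (mod 13).
  i = 2 (α = 5): (5−4)(5−7)(5−10)(5−8) = 1·(−2)·(−5)·(−3) = −30 ≡ 9, so v_2 = 9^{−1} = 3 (mod 13).
  i = 3 (α = 7): (7−4)(7−5)(7−10)(7−8) = 3·2·(−3)·(−1) = 18 ≡ 5, so v_3 = 5^{−1} = 8 (mod 13).
  i = 4 (α = 10): (10−4)(10−5)(10−7)(10−8) = 6·5·3·2 = 180 ≡ 11, so v_4 = 11^{−1} = 6 (mod 13).
  i = 5 (α = 8): (8−4)(8−5)(8−7)(8−10) = 4·3·1·(−2) = −24 ≡ 2, so v_5 = 2^{−1} = 7 (mod 13).
  v = [2, 3, 8, 6, 7].
Step 2: syndromes of r = [12, 0, 9, 5, 3] (all sums mod 13).
  S_0 = Σ v_i r_i = 2·12 + 3·0 + 8·9 + 6·5 + 7·3 = 147 ≡ 4.
  S_1 = Σ v_i α_i r_i = 2·4·12 + 3·5·0 + 8·7·9 + 6·10·5 + 7·8·3 = 1068 ≡ 2.
  α_i^2 mod 13 = [3, 12, 10, 9, 12].
  S_2 = Σ v_i α_i^2 r_i = 2·3·12 + 3·12·0 + 8·10·9 + 6·9·5 + 7·12·3 = 1314 ≡ 1.
  S = (4, 2, 1) ≠ 0, so r is not a codeword (an error is present).
Step 3: locate the error. For a single error e at position i, S_ℓ = v_i·e·α_i^ℓ, so α_err = S_1/S_0.
  S_0^{−1} = 4^{−1} = 10 (mod 13), so α_err = 2·10 = 20 ≡ 7 = α_3. Error position i = 3.
  Consistency check: S_2/S_1 = 1·7 = 7 ≡ 7 = α_err ✓ (single-error assumption holds).
Step 4: error magnitude e = S_0/v_3 = S_0·∏_{j≠3}(α_3 − α_j) = 4·5 = 20 ≡ 7 (mod 13).
Step 5: correct position 3: c_3 = r_3 − e = 9 − 7 ≡ 2 (mod 13). Hence c = [12, 0, 2, 5, 3].
  Check: interpolating c through the α_i gives m(x) = 8 + 1·x (degree < 2) with m(α_i) = c_i for every i, so c is indeed a codeword.


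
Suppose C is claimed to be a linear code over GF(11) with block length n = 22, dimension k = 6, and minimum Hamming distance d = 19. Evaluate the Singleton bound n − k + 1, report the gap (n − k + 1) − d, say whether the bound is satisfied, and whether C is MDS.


Singleton RHS = n − k + 1 = 17, slack = -2, bound violated (no such code; not MDS).

Singleton bound: d ≤ n − k + 1.
Here n = 22, k = 6, so n − k + 1 = 17.
Given d = 19, check d ≤ 17: NO.
Slack = (n − k + 1) − d = -2.
The slack is negative: d = 19 exceeds n − k + 1 = 17 by 2, so the Singleton bound is violated and no linear [22, 6, 19]_11 code can exist. In particular it is not MDS (MDS requires d = n − k + 1 exactly).
Description: the claimed parameters are [22, 6, 19]_11; such a code would be impossible (violates the Singleton bound).


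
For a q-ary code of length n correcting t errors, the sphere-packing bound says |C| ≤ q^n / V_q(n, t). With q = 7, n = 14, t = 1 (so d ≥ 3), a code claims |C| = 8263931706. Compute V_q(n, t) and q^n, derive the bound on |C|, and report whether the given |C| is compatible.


V_q(n, t) = 85, q^n = 678223072849, Hamming bound = 7979094974, |C| = 8263931706 > bound (violated).

Step 1: Compute V_q(n, t) = Σ_{j=0}^1 C(n, j) (q−1)^j.
  j = 0: C(14,0)·(6)^0 = 1·1 = 1.
  j = 1: C(14,1)·(6)^1 = 14·6 = 84.
  V_q(n, t) = 1 + 84 = 85.
Step 2: q^n = 7^14 = 678223072849.
Step 3: Hamming bound ⌊q^n / V_q(n,t)⌋ = ⌊678223072849/85⌋ = 7979094974.
Step 4: Compare |C| = 8263931706 to 7979094974: violated.
The claimed |C| lies above the Hamming bound, so no 7-ary code of length 14 with d ≥ 3 can have 8263931706 codewords.


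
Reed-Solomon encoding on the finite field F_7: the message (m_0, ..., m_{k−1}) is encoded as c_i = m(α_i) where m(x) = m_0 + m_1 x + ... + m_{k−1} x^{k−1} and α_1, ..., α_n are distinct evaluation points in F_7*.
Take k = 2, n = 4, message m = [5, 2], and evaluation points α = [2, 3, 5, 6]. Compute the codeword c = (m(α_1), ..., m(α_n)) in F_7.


c = [2, 4, 1, 3]

Message polynomial: m(x) = 5 + 2·x (mod 7).
For each evaluation point α_i, compute m(α_i) mod 7:
  α_1 = 2: Horner steps 2 → 2, so m(2) = 2.
  α_2 = 3: Horner steps 2 → 4, so m(3) = 4.
  α_3 = 5: Horner steps 2 → 1, so m(5) = 1.
  α_4 = 6: Horner steps 2 → 3, so m(6) = 3.
Codeword c = [2, 4, 1, 3] ∈ F_7^4.


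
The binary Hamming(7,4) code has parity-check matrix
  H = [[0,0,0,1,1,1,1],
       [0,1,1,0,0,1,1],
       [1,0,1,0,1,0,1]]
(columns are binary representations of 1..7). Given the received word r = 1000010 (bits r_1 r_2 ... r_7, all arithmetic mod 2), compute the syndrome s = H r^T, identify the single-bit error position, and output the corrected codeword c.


s = (1, 1, 1)^T, error position = 7, corrected codeword c = 1000011

Compute s = H r^T mod 2 one row at a time:
  s_1 = 0 + 0 + 1 + 0 = 1 ≡ 1 (mod 2).
  s_2 = 0 + 0 + 1 + 0 = 1 ≡ 1 (mod 2).
  s_3 = 1 + 0 + 0 + 0 = 1 ≡ 1 (mod 2).
s = (1, 1, 1)^T — this equals column 7 of H (binary 111), so error is at position 7.
Correct: flip bit 7 of r = 1000010 to get c = 1000011.


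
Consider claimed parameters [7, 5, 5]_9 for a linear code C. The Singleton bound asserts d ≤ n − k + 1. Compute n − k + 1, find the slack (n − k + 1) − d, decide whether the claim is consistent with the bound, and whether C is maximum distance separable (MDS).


Singleton RHS = n − k + 1 = 3, slack = -2, bound violated (no such code; not MDS).

Singleton bound: d ≤ n − k + 1.
Here n = 7, k = 5, so n − k + 1 = 3.
Given d = 5, check d ≤ 3: NO.
Slack = (n − k + 1) − d = -2.
The slack is negative: d = 5 exceeds n − k + 1 = 3 by 2, so the Singleton bound is violated and no linear [7, 5, 5]_9 code can exist. In particular it is not MDS (MDS requires d = n − k + 1 exactly).
Description: the claimed parameters are [7, 5, 5]_9; such a code would be impossible (violates the Singleton bound).


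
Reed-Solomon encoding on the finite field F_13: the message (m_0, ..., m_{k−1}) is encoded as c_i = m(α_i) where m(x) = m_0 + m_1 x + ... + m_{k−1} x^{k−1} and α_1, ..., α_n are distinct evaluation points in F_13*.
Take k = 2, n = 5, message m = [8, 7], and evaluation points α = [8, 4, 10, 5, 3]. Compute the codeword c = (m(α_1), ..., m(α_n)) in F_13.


c = [12, 10, 0, 4, 3]

Message polynomial: m(x) = 8 + 7·x (mod 13).
For each evaluation point α_i, compute m(α_i) mod 13:
  α_1 = 8: Horner steps 7 → 12, so m(8) = 12.
  α_2 = 4: Horner steps 7 → 10, so m(4) = 10.
  α_3 = 10: Horner steps 7 → 0, so m(10) = 0.
  α_4 = 5: Horner steps 7 → 4, so m(5) = 4.
  α_5 = 3: Horner steps 7 → 3, so m(3) = 3.
Codeword c = [12, 10, 0, 4, 3] ∈ F_13^5.


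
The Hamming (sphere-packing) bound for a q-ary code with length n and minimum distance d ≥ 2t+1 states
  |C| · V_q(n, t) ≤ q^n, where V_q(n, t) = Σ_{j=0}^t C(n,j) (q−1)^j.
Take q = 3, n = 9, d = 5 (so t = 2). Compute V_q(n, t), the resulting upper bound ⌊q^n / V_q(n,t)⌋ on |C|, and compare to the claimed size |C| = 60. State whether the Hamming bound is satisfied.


V_q(n, t) = 163, q^n = 19683, Hamming bound = 120, |C| = 60 ≤ bound (satisfied).

Step 1: Compute V_q(n, t) = Σ_{j=0}^2 C(n, j) (q−1)^j.
  j = 0: C(9,0)·(2)^0 = 1·1 = 1.
  j = 1: C(9,1)·(2)^1 = 9·2 = 18.
  j = 2: C(9,2)·(2)^2 = 36·4 = 144.
  V_q(n, t) = 1 + 18 + 144 = 163.
Step 2: q^n = 3^9 = 19683.
Step 3: Hamming bound ⌊q^n / V_q(n,t)⌋ = ⌊19683/163⌋ = 120.
Step 4: Compare |C| = 60 to 120: satisfied.
The claimed |C| lies below the Hamming bound.


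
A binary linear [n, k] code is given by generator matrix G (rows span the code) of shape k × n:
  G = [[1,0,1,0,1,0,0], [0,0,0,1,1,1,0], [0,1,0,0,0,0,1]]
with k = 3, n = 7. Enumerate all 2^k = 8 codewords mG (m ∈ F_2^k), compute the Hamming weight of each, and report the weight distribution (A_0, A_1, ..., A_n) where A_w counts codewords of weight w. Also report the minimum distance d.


Weight distribution: A_0 = 1, A_2 = 1, A_3 = 2, A_4 = 1, A_5 = 2, A_6 = 1. Minimum distance d = 2.

Enumerate all 2^3 = 8 messages m ∈ F_2^3.
For each, compute codeword c = mG in F_2^7, then tally its weight.
  m = 000 → c = 0000000, weight = 0.
  m = 100 → c = 1010100, weight = 3.
  m = 010 → c = 0001110, weight = 3.
  m = 110 → c = 1011010, weight = 4.
  m = 001 → c = 0100001, weight = 2.
  m = 101 → c = 1110101, weight = 5.
  m = 011 → c = 0101111, weight = 5.
  m = 111 → c = 1111011, weight = 6.
Tally weights:
  weight 0: 1 codewords.
  weight 2: 1 codewords.
  weight 3: 2 codewords.
  weight 4: 1 codewords.
  weight 5: 2 codewords.
  weight 6: 1 codewords.
Minimum distance d = smallest w > 0 with A_w > 0 = 2.
Sanity: Σ A_w = 8 = 2^3 = 8 ✓.
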